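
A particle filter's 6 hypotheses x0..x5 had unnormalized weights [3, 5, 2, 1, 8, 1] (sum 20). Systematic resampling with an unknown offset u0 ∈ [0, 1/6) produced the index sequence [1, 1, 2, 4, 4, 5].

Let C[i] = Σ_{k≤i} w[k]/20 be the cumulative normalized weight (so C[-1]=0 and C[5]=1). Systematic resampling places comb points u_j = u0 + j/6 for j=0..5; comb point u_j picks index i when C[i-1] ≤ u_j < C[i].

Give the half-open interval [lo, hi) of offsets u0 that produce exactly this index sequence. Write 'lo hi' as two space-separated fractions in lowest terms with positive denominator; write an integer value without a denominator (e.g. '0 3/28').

3/20 1/6

C = [3/20, 2/5, 1/2, 11/20, 19/20, 1]
j=0 picked index 1: u0 ∈ [3/20, 2/5)
j=1 picked index 1: u0 ∈ [-1/60, 7/30)
j=2 picked index 2: u0 ∈ [1/15, 1/6)
j=3 picked index 4: u0 ∈ [1/20, 9/20)
j=4 picked index 4: u0 ∈ [-7/60, 17/60)
j=5 picked index 5: u0 ∈ [7/60, 1/6)
intersection: [3/20, 1/6)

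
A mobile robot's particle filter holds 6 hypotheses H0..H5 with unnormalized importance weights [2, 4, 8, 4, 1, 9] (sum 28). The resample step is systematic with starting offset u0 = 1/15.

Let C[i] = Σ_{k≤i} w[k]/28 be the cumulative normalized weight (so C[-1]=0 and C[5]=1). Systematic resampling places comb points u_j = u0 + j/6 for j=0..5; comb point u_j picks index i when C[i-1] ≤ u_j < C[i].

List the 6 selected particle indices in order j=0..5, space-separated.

C = [1/14, 3/14, 1/2, 9/14, 19/28, 1]
j=0: u_0=1/15 ∈ [0, 1/14) → index 0
j=1: u_1=7/30 ∈ [3/14, 1/2) → index 2
j=2: u_2=2/5 ∈ [3/14, 1/2) → index 2
j=3: u_3=17/30 ∈ [1/2, 9/14) → index 3
j=4: u_4=11/15 ∈ [19/28, 1) → index 5
j=5: u_5=9/10 ∈ [19/28, 1) → index 5

0 2 2 3 5 5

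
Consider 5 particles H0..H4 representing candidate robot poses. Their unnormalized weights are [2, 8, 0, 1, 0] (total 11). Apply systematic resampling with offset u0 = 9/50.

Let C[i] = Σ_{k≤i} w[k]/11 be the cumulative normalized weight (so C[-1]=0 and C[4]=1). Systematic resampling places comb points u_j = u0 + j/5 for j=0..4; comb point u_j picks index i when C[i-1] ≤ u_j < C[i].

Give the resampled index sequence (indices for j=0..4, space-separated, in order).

C = [2/11, 10/11, 10/11, 1, 1]
j=0: u_0=9/50 ∈ [0, 2/11) → index 0
j=1: u_1=19/50 ∈ [2/11, 10/11) → index 1
j=2: u_2=29/50 ∈ [2/11, 10/11) → index 1
j=3: u_3=39/50 ∈ [2/11, 10/11) → index 1
j=4: u_4=49/50 ∈ [10/11, 1) → index 3

0 1 1 1 3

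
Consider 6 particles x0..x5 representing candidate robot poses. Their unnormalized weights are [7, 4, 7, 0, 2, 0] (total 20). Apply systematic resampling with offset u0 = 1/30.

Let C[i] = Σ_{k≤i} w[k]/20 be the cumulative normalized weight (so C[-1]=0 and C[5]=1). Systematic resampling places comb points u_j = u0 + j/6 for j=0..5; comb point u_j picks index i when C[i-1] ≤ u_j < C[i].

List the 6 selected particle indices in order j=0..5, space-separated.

0 0 1 1 2 2

C = [7/20, 11/20, 9/10, 9/10, 1, 1]
j=0: u_0=1/30 ∈ [0, 7/20) → index 0
j=1: u_1=1/5 ∈ [0, 7/20) → index 0
j=2: u_2=11/30 ∈ [7/20, 11/20) → index 1
j=3: u_3=8/15 ∈ [7/20, 11/20) → index 1
j=4: u_4=7/10 ∈ [11/20, 9/10) → index 2
j=5: u_5=13/15 ∈ [11/20, 9/10) → index 2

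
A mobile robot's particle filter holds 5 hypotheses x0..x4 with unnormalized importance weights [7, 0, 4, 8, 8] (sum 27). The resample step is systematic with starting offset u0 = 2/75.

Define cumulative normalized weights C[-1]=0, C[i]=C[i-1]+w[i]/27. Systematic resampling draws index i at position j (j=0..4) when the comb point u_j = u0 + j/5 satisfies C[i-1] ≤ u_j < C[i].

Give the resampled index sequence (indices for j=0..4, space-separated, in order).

C = [7/27, 7/27, 11/27, 19/27, 1]
j=0: u_0=2/75 ∈ [0, 7/27) → index 0
j=1: u_1=17/75 ∈ [0, 7/27) → index 0
j=2: u_2=32/75 ∈ [11/27, 19/27) → index 3
j=3: u_3=47/75 ∈ [11/27, 19/27) → index 3
j=4: u_4=62/75 ∈ [19/27, 1) → index 4

0 0 3 3 4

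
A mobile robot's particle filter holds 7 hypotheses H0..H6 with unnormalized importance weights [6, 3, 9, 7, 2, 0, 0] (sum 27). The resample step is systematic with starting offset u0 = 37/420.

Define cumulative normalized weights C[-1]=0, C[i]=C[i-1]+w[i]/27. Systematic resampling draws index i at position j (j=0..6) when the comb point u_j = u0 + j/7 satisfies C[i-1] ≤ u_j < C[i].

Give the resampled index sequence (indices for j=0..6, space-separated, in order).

C = [2/9, 1/3, 2/3, 25/27, 1, 1, 1]
j=0: u_0=37/420 ∈ [0, 2/9) → index 0
j=1: u_1=97/420 ∈ [2/9, 1/3) → index 1
j=2: u_2=157/420 ∈ [1/3, 2/3) → index 2
j=3: u_3=31/60 ∈ [1/3, 2/3) → index 2
j=4: u_4=277/420 ∈ [1/3, 2/3) → index 2
j=5: u_5=337/420 ∈ [2/3, 25/27) → index 3
j=6: u_6=397/420 ∈ [25/27, 1) → index 4

0 1 2 2 2 3 4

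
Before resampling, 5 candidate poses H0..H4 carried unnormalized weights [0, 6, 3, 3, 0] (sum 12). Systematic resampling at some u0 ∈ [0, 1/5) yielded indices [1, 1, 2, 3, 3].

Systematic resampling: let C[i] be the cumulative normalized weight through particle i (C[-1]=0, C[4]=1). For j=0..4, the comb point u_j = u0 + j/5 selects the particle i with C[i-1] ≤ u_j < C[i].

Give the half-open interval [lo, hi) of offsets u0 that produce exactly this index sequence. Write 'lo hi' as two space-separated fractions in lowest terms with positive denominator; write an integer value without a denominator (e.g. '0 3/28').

3/20 1/5

C = [0, 1/2, 3/4, 1, 1]
j=0 picked index 1: u0 ∈ [0, 1/2)
j=1 picked index 1: u0 ∈ [-1/5, 3/10)
j=2 picked index 2: u0 ∈ [1/10, 7/20)
j=3 picked index 3: u0 ∈ [3/20, 2/5)
j=4 picked index 3: u0 ∈ [-1/20, 1/5)
intersection: [3/20, 1/5)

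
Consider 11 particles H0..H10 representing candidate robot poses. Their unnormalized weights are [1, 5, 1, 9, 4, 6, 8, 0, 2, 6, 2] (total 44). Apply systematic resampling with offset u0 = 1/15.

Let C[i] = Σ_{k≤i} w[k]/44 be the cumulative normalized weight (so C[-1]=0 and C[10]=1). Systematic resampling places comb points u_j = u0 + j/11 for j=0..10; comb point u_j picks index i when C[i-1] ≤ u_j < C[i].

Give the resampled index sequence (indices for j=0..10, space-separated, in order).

C = [1/44, 3/22, 7/44, 4/11, 5/11, 13/22, 17/22, 17/22, 9/11, 21/22, 1]
j=0: u_0=1/15 ∈ [1/44, 3/22) → index 1
j=1: u_1=26/165 ∈ [3/22, 7/44) → index 2
j=2: u_2=41/165 ∈ [7/44, 4/11) → index 3
j=3: u_3=56/165 ∈ [7/44, 4/11) → index 3
j=4: u_4=71/165 ∈ [4/11, 5/11) → index 4
j=5: u_5=86/165 ∈ [5/11, 13/22) → index 5
j=6: u_6=101/165 ∈ [13/22, 17/22) → index 6
j=7: u_7=116/165 ∈ [13/22, 17/22) → index 6
j=8: u_8=131/165 ∈ [17/22, 9/11) → index 8
j=9: u_9=146/165 ∈ [9/11, 21/22) → index 9
j=10: u_10=161/165 ∈ [21/22, 1) → index 10

1 2 3 3 4 5 6 6 8 9 10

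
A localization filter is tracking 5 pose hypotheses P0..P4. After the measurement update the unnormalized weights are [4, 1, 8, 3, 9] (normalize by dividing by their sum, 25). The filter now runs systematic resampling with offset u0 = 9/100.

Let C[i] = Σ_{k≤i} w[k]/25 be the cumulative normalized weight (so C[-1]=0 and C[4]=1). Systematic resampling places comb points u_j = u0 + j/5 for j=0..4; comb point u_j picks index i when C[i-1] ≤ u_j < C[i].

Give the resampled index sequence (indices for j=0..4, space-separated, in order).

0 2 2 4 4

C = [4/25, 1/5, 13/25, 16/25, 1]
j=0: u_0=9/100 ∈ [0, 4/25) → index 0
j=1: u_1=29/100 ∈ [1/5, 13/25) → index 2
j=2: u_2=49/100 ∈ [1/5, 13/25) → index 2
j=3: u_3=69/100 ∈ [16/25, 1) → index 4
j=4: u_4=89/100 ∈ [16/25, 1) → index 4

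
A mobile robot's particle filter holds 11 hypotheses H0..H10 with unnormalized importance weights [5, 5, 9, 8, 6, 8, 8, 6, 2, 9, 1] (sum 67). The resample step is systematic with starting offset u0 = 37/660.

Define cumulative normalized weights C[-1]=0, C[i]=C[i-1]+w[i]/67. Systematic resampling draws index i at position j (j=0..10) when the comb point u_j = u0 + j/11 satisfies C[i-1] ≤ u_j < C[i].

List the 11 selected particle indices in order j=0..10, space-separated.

0 1 2 3 4 5 5 6 7 9 9

C = [5/67, 10/67, 19/67, 27/67, 33/67, 41/67, 49/67, 55/67, 57/67, 66/67, 1]
j=0: u_0=37/660 ∈ [0, 5/67) → index 0
j=1: u_1=97/660 ∈ [5/67, 10/67) → index 1
j=2: u_2=157/660 ∈ [10/67, 19/67) → index 2
j=3: u_3=217/660 ∈ [19/67, 27/67) → index 3
j=4: u_4=277/660 ∈ [27/67, 33/67) → index 4
j=5: u_5=337/660 ∈ [33/67, 41/67) → index 5
j=6: u_6=397/660 ∈ [33/67, 41/67) → index 5
j=7: u_7=457/660 ∈ [41/67, 49/67) → index 6
j=8: u_8=47/60 ∈ [49/67, 55/67) → index 7
j=9: u_9=577/660 ∈ [57/67, 66/67) → index 9
j=10: u_10=637/660 ∈ [57/67, 66/67) → index 9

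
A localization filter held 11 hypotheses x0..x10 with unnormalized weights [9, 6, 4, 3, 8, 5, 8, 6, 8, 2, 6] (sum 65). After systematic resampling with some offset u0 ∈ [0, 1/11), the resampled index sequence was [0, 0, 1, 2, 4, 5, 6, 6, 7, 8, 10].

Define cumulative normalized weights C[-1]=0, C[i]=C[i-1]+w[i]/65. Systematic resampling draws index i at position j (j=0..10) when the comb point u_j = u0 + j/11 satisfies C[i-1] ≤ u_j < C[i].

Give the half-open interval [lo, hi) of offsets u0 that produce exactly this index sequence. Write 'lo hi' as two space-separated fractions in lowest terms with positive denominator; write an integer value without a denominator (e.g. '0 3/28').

1/143 14/715

C = [9/65, 3/13, 19/65, 22/65, 6/13, 7/13, 43/65, 49/65, 57/65, 59/65, 1]
j=0 picked index 0: u0 ∈ [0, 9/65)
j=1 picked index 0: u0 ∈ [-1/11, 34/715)
j=2 picked index 1: u0 ∈ [-31/715, 7/143)
j=3 picked index 2: u0 ∈ [-6/143, 14/715)
j=4 picked index 4: u0 ∈ [-18/715, 14/143)
j=5 picked index 5: u0 ∈ [1/143, 12/143)
j=6 picked index 6: u0 ∈ [-1/143, 83/715)
j=7 picked index 6: u0 ∈ [-14/143, 18/715)
j=8 picked index 7: u0 ∈ [-47/715, 19/715)
j=9 picked index 8: u0 ∈ [-46/715, 42/715)
j=10 picked index 10: u0 ∈ [-1/715, 1/11)
intersection: [1/143, 14/715)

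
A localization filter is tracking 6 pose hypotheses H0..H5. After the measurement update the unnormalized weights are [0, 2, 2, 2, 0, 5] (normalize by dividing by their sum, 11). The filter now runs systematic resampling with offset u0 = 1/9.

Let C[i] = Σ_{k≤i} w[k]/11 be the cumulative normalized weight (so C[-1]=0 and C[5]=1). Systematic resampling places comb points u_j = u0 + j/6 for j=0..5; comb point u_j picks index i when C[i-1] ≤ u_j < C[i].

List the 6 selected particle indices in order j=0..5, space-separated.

1 2 3 5 5 5

C = [0, 2/11, 4/11, 6/11, 6/11, 1]
j=0: u_0=1/9 ∈ [0, 2/11) → index 1
j=1: u_1=5/18 ∈ [2/11, 4/11) → index 2
j=2: u_2=4/9 ∈ [4/11, 6/11) → index 3
j=3: u_3=11/18 ∈ [6/11, 1) → index 5
j=4: u_4=7/9 ∈ [6/11, 1) → index 5
j=5: u_5=17/18 ∈ [6/11, 1) → index 5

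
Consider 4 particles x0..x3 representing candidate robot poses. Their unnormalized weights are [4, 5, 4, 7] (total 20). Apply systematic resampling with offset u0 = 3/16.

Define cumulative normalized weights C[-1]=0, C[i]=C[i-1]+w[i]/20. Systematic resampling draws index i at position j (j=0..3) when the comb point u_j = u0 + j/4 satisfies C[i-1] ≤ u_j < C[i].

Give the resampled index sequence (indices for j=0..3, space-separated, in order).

C = [1/5, 9/20, 13/20, 1]
j=0: u_0=3/16 ∈ [0, 1/5) → index 0
j=1: u_1=7/16 ∈ [1/5, 9/20) → index 1
j=2: u_2=11/16 ∈ [13/20, 1) → index 3
j=3: u_3=15/16 ∈ [13/20, 1) → index 3

0 1 3 3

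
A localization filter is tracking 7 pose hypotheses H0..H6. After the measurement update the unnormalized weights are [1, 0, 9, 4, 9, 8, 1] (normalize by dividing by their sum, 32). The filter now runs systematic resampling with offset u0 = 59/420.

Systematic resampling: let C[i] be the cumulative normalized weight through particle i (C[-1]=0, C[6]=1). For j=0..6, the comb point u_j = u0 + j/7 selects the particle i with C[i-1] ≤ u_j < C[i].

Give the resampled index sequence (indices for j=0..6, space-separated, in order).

C = [1/32, 1/32, 5/16, 7/16, 23/32, 31/32, 1]
j=0: u_0=59/420 ∈ [1/32, 5/16) → index 2
j=1: u_1=17/60 ∈ [1/32, 5/16) → index 2
j=2: u_2=179/420 ∈ [5/16, 7/16) → index 3
j=3: u_3=239/420 ∈ [7/16, 23/32) → index 4
j=4: u_4=299/420 ∈ [7/16, 23/32) → index 4
j=5: u_5=359/420 ∈ [23/32, 31/32) → index 5
j=6: u_6=419/420 ∈ [31/32, 1) → index 6

2 2 3 4 4 5 6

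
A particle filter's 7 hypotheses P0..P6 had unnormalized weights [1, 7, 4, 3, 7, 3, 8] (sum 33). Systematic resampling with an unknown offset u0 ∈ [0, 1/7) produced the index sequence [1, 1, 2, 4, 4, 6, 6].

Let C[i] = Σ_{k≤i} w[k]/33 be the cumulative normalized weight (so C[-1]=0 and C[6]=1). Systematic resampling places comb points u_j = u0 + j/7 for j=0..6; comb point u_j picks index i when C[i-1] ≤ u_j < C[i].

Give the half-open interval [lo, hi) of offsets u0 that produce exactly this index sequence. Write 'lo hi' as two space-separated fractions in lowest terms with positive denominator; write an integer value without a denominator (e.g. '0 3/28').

C = [1/33, 8/33, 4/11, 5/11, 2/3, 25/33, 1]
j=0 picked index 1: u0 ∈ [1/33, 8/33)
j=1 picked index 1: u0 ∈ [-26/231, 23/231)
j=2 picked index 2: u0 ∈ [-10/231, 6/77)
j=3 picked index 4: u0 ∈ [2/77, 5/21)
j=4 picked index 4: u0 ∈ [-9/77, 2/21)
j=5 picked index 6: u0 ∈ [10/231, 2/7)
j=6 picked index 6: u0 ∈ [-23/231, 1/7)
intersection: [10/231, 6/77)

10/231 6/77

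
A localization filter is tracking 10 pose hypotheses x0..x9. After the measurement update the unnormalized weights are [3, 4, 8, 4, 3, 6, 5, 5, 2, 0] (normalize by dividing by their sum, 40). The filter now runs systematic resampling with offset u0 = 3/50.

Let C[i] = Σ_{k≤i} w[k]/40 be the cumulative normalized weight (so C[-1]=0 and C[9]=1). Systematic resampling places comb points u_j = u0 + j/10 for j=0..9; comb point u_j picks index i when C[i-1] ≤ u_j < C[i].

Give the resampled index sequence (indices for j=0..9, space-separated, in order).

C = [3/40, 7/40, 3/8, 19/40, 11/20, 7/10, 33/40, 19/20, 1, 1]
j=0: u_0=3/50 ∈ [0, 3/40) → index 0
j=1: u_1=4/25 ∈ [3/40, 7/40) → index 1
j=2: u_2=13/50 ∈ [7/40, 3/8) → index 2
j=3: u_3=9/25 ∈ [7/40, 3/8) → index 2
j=4: u_4=23/50 ∈ [3/8, 19/40) → index 3
j=5: u_5=14/25 ∈ [11/20, 7/10) → index 5
j=6: u_6=33/50 ∈ [11/20, 7/10) → index 5
j=7: u_7=19/25 ∈ [7/10, 33/40) → index 6
j=8: u_8=43/50 ∈ [33/40, 19/20) → index 7
j=9: u_9=24/25 ∈ [19/20, 1) → index 8

0 1 2 2 3 5 5 6 7 8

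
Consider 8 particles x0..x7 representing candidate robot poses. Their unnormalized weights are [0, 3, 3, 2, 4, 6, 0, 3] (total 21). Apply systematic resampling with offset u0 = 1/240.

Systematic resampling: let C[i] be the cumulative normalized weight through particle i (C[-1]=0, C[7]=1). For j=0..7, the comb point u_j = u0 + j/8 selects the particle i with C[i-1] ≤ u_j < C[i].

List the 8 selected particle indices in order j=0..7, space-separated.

C = [0, 1/7, 2/7, 8/21, 4/7, 6/7, 6/7, 1]
j=0: u_0=1/240 ∈ [0, 1/7) → index 1
j=1: u_1=31/240 ∈ [0, 1/7) → index 1
j=2: u_2=61/240 ∈ [1/7, 2/7) → index 2
j=3: u_3=91/240 ∈ [2/7, 8/21) → index 3
j=4: u_4=121/240 ∈ [8/21, 4/7) → index 4
j=5: u_5=151/240 ∈ [4/7, 6/7) → index 5
j=6: u_6=181/240 ∈ [4/7, 6/7) → index 5
j=7: u_7=211/240 ∈ [6/7, 1) → index 7

1 1 2 3 4 5 5 7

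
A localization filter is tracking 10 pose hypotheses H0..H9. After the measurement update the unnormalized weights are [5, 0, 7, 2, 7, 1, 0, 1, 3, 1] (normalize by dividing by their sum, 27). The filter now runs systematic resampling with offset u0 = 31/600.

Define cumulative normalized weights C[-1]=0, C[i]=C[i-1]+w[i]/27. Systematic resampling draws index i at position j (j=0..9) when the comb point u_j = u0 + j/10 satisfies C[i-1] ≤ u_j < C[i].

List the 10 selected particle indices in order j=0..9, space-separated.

C = [5/27, 5/27, 4/9, 14/27, 7/9, 22/27, 22/27, 23/27, 26/27, 1]
j=0: u_0=31/600 ∈ [0, 5/27) → index 0
j=1: u_1=91/600 ∈ [0, 5/27) → index 0
j=2: u_2=151/600 ∈ [5/27, 4/9) → index 2
j=3: u_3=211/600 ∈ [5/27, 4/9) → index 2
j=4: u_4=271/600 ∈ [4/9, 14/27) → index 3
j=5: u_5=331/600 ∈ [14/27, 7/9) → index 4
j=6: u_6=391/600 ∈ [14/27, 7/9) → index 4
j=7: u_7=451/600 ∈ [14/27, 7/9) → index 4
j=8: u_8=511/600 ∈ [22/27, 23/27) → index 7
j=9: u_9=571/600 ∈ [23/27, 26/27) → index 8

0 0 2 2 3 4 4 4 7 8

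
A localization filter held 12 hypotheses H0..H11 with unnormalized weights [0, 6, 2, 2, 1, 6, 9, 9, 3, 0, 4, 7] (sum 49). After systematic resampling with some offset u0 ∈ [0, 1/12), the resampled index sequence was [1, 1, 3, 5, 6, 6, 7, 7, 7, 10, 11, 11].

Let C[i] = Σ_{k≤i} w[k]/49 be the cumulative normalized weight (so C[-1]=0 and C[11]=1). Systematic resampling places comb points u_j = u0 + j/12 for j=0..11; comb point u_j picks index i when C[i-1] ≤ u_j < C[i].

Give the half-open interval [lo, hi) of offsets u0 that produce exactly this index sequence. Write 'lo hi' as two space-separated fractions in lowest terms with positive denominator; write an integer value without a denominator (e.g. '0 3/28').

C = [0, 6/49, 8/49, 10/49, 11/49, 17/49, 26/49, 5/7, 38/49, 38/49, 6/7, 1]
j=0 picked index 1: u0 ∈ [0, 6/49)
j=1 picked index 1: u0 ∈ [-1/12, 23/588)
j=2 picked index 3: u0 ∈ [-1/294, 11/294)
j=3 picked index 5: u0 ∈ [-5/196, 19/196)
j=4 picked index 6: u0 ∈ [2/147, 29/147)
j=5 picked index 6: u0 ∈ [-41/588, 67/588)
j=6 picked index 7: u0 ∈ [3/98, 3/14)
j=7 picked index 7: u0 ∈ [-31/588, 11/84)
j=8 picked index 7: u0 ∈ [-20/147, 1/21)
j=9 picked index 10: u0 ∈ [5/196, 3/28)
j=10 picked index 11: u0 ∈ [1/42, 1/6)
j=11 picked index 11: u0 ∈ [-5/84, 1/12)
intersection: [3/98, 11/294)

3/98 11/294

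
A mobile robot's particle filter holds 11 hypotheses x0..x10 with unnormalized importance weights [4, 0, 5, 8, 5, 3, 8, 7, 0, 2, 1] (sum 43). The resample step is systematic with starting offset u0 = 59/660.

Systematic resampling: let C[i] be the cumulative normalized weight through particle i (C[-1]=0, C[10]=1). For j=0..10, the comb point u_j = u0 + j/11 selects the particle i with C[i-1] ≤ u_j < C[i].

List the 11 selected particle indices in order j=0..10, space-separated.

0 2 3 3 4 5 6 6 7 7 10

C = [4/43, 4/43, 9/43, 17/43, 22/43, 25/43, 33/43, 40/43, 40/43, 42/43, 1]
j=0: u_0=59/660 ∈ [0, 4/43) → index 0
j=1: u_1=119/660 ∈ [4/43, 9/43) → index 2
j=2: u_2=179/660 ∈ [9/43, 17/43) → index 3
j=3: u_3=239/660 ∈ [9/43, 17/43) → index 3
j=4: u_4=299/660 ∈ [17/43, 22/43) → index 4
j=5: u_5=359/660 ∈ [22/43, 25/43) → index 5
j=6: u_6=419/660 ∈ [25/43, 33/43) → index 6
j=7: u_7=479/660 ∈ [25/43, 33/43) → index 6
j=8: u_8=49/60 ∈ [33/43, 40/43) → index 7
j=9: u_9=599/660 ∈ [33/43, 40/43) → index 7
j=10: u_10=659/660 ∈ [42/43, 1) → index 10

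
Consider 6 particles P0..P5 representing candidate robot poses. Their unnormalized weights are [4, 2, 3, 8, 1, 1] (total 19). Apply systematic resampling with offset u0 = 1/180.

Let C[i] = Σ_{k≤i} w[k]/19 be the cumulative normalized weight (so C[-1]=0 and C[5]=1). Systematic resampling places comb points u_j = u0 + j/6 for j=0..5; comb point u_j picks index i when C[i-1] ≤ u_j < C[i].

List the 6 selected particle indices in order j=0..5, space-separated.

C = [4/19, 6/19, 9/19, 17/19, 18/19, 1]
j=0: u_0=1/180 ∈ [0, 4/19) → index 0
j=1: u_1=31/180 ∈ [0, 4/19) → index 0
j=2: u_2=61/180 ∈ [6/19, 9/19) → index 2
j=3: u_3=91/180 ∈ [9/19, 17/19) → index 3
j=4: u_4=121/180 ∈ [9/19, 17/19) → index 3
j=5: u_5=151/180 ∈ [9/19, 17/19) → index 3

0 0 2 3 3 3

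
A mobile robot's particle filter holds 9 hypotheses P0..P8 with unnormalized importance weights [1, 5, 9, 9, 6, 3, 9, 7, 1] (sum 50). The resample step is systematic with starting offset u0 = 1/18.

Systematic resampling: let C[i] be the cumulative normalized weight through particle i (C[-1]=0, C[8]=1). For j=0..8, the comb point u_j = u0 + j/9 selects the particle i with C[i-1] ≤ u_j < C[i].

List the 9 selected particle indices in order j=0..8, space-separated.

1 2 2 3 4 5 6 6 7

C = [1/50, 3/25, 3/10, 12/25, 3/5, 33/50, 21/25, 49/50, 1]
j=0: u_0=1/18 ∈ [1/50, 3/25) → index 1
j=1: u_1=1/6 ∈ [3/25, 3/10) → index 2
j=2: u_2=5/18 ∈ [3/25, 3/10) → index 2
j=3: u_3=7/18 ∈ [3/10, 12/25) → index 3
j=4: u_4=1/2 ∈ [12/25, 3/5) → index 4
j=5: u_5=11/18 ∈ [3/5, 33/50) → index 5
j=6: u_6=13/18 ∈ [33/50, 21/25) → index 6
j=7: u_7=5/6 ∈ [33/50, 21/25) → index 6
j=8: u_8=17/18 ∈ [21/25, 49/50) → index 7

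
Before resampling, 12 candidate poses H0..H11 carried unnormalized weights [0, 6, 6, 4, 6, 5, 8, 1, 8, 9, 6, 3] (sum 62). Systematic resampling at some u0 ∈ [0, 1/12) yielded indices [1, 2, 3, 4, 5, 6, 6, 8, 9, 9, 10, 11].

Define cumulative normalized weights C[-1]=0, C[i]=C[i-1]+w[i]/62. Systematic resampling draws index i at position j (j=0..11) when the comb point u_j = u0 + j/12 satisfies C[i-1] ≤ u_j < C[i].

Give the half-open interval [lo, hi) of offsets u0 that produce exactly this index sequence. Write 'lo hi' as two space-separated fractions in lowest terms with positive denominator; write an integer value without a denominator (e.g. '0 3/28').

4/93 2/31

C = [0, 3/31, 6/31, 8/31, 11/31, 27/62, 35/62, 18/31, 22/31, 53/62, 59/62, 1]
j=0 picked index 1: u0 ∈ [0, 3/31)
j=1 picked index 2: u0 ∈ [5/372, 41/372)
j=2 picked index 3: u0 ∈ [5/186, 17/186)
j=3 picked index 4: u0 ∈ [1/124, 13/124)
j=4 picked index 5: u0 ∈ [2/93, 19/186)
j=5 picked index 6: u0 ∈ [7/372, 55/372)
j=6 picked index 6: u0 ∈ [-2/31, 2/31)
j=7 picked index 8: u0 ∈ [-1/372, 47/372)
j=8 picked index 9: u0 ∈ [4/93, 35/186)
j=9 picked index 9: u0 ∈ [-5/124, 13/124)
j=10 picked index 10: u0 ∈ [2/93, 11/93)
j=11 picked index 11: u0 ∈ [13/372, 1/12)
intersection: [4/93, 2/31)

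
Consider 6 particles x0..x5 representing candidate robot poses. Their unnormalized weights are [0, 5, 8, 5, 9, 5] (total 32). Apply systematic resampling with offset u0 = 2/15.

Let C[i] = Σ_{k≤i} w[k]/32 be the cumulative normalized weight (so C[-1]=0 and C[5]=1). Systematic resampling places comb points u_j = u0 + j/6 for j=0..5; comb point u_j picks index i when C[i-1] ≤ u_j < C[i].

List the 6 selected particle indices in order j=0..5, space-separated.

C = [0, 5/32, 13/32, 9/16, 27/32, 1]
j=0: u_0=2/15 ∈ [0, 5/32) → index 1
j=1: u_1=3/10 ∈ [5/32, 13/32) → index 2
j=2: u_2=7/15 ∈ [13/32, 9/16) → index 3
j=3: u_3=19/30 ∈ [9/16, 27/32) → index 4
j=4: u_4=4/5 ∈ [9/16, 27/32) → index 4
j=5: u_5=29/30 ∈ [27/32, 1) → index 5

1 2 3 4 4 5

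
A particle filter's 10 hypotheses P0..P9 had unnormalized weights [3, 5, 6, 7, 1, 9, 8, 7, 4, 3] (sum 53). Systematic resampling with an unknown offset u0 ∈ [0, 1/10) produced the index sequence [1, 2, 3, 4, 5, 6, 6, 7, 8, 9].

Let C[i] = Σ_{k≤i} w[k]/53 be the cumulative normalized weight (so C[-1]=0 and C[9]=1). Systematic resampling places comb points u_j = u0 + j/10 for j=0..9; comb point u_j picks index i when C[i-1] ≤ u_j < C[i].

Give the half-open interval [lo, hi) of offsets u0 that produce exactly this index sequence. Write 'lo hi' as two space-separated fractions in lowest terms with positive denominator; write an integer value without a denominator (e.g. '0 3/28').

51/530 1/10

C = [3/53, 8/53, 14/53, 21/53, 22/53, 31/53, 39/53, 46/53, 50/53, 1]
j=0 picked index 1: u0 ∈ [3/53, 8/53)
j=1 picked index 2: u0 ∈ [27/530, 87/530)
j=2 picked index 3: u0 ∈ [17/265, 52/265)
j=3 picked index 4: u0 ∈ [51/530, 61/530)
j=4 picked index 5: u0 ∈ [4/265, 49/265)
j=5 picked index 6: u0 ∈ [9/106, 25/106)
j=6 picked index 6: u0 ∈ [-4/265, 36/265)
j=7 picked index 7: u0 ∈ [19/530, 89/530)
j=8 picked index 8: u0 ∈ [18/265, 38/265)
j=9 picked index 9: u0 ∈ [23/530, 1/10)
intersection: [51/530, 1/10)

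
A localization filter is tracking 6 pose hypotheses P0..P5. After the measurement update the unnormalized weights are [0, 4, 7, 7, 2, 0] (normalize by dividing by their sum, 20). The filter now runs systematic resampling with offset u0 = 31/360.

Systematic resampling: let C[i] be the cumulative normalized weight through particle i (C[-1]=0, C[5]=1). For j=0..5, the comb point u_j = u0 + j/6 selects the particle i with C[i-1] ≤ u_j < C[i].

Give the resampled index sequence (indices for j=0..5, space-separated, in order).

1 2 2 3 3 4

C = [0, 1/5, 11/20, 9/10, 1, 1]
j=0: u_0=31/360 ∈ [0, 1/5) → index 1
j=1: u_1=91/360 ∈ [1/5, 11/20) → index 2
j=2: u_2=151/360 ∈ [1/5, 11/20) → index 2
j=3: u_3=211/360 ∈ [11/20, 9/10) → index 3
j=4: u_4=271/360 ∈ [11/20, 9/10) → index 3
j=5: u_5=331/360 ∈ [9/10, 1) → index 4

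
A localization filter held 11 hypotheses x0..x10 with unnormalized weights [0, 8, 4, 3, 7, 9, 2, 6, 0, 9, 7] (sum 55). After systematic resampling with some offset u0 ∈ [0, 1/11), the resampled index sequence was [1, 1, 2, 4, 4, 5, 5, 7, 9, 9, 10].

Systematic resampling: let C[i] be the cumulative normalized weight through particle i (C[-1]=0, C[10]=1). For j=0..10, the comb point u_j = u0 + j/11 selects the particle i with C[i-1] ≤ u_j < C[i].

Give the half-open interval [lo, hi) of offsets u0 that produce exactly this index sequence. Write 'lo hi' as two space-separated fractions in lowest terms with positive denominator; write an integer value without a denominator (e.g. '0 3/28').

0 1/55

C = [0, 8/55, 12/55, 3/11, 2/5, 31/55, 3/5, 39/55, 39/55, 48/55, 1]
j=0 picked index 1: u0 ∈ [0, 8/55)
j=1 picked index 1: u0 ∈ [-1/11, 3/55)
j=2 picked index 2: u0 ∈ [-2/55, 2/55)
j=3 picked index 4: u0 ∈ [0, 7/55)
j=4 picked index 4: u0 ∈ [-1/11, 2/55)
j=5 picked index 5: u0 ∈ [-3/55, 6/55)
j=6 picked index 5: u0 ∈ [-8/55, 1/55)
j=7 picked index 7: u0 ∈ [-2/55, 4/55)
j=8 picked index 9: u0 ∈ [-1/55, 8/55)
j=9 picked index 9: u0 ∈ [-6/55, 3/55)
j=10 picked index 10: u0 ∈ [-2/55, 1/11)
intersection: [0, 1/55)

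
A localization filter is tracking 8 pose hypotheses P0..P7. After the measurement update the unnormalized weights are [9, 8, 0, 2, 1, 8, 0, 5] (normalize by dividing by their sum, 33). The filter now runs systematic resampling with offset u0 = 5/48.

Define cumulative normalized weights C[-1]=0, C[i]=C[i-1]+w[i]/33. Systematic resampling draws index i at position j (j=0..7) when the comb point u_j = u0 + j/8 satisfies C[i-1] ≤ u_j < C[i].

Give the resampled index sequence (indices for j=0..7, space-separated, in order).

0 0 1 1 4 5 7 7

C = [3/11, 17/33, 17/33, 19/33, 20/33, 28/33, 28/33, 1]
j=0: u_0=5/48 ∈ [0, 3/11) → index 0
j=1: u_1=11/48 ∈ [0, 3/11) → index 0
j=2: u_2=17/48 ∈ [3/11, 17/33) → index 1
j=3: u_3=23/48 ∈ [3/11, 17/33) → index 1
j=4: u_4=29/48 ∈ [19/33, 20/33) → index 4
j=5: u_5=35/48 ∈ [20/33, 28/33) → index 5
j=6: u_6=41/48 ∈ [28/33, 1) → index 7
j=7: u_7=47/48 ∈ [28/33, 1) → index 7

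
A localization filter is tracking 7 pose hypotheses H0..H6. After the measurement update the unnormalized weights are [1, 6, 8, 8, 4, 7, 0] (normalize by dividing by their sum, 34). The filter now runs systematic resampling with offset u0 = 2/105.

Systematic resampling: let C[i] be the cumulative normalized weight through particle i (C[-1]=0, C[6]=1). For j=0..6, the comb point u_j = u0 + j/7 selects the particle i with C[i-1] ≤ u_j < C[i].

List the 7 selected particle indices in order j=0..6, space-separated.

0 1 2 3 3 4 5

C = [1/34, 7/34, 15/34, 23/34, 27/34, 1, 1]
j=0: u_0=2/105 ∈ [0, 1/34) → index 0
j=1: u_1=17/105 ∈ [1/34, 7/34) → index 1
j=2: u_2=32/105 ∈ [7/34, 15/34) → index 2
j=3: u_3=47/105 ∈ [15/34, 23/34) → index 3
j=4: u_4=62/105 ∈ [15/34, 23/34) → index 3
j=5: u_5=11/15 ∈ [23/34, 27/34) → index 4
j=6: u_6=92/105 ∈ [27/34, 1) → index 5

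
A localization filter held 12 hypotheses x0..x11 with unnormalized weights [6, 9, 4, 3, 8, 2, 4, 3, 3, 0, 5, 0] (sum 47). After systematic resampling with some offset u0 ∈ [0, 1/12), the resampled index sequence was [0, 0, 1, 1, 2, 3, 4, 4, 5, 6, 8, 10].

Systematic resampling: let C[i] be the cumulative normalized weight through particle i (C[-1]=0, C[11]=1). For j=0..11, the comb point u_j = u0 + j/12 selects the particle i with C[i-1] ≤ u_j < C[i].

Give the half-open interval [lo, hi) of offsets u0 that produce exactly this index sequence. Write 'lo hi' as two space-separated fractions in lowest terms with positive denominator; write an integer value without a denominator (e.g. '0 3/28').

C = [6/47, 15/47, 19/47, 22/47, 30/47, 32/47, 36/47, 39/47, 42/47, 42/47, 1, 1]
j=0 picked index 0: u0 ∈ [0, 6/47)
j=1 picked index 0: u0 ∈ [-1/12, 25/564)
j=2 picked index 1: u0 ∈ [-11/282, 43/282)
j=3 picked index 1: u0 ∈ [-23/188, 13/188)
j=4 picked index 2: u0 ∈ [-2/141, 10/141)
j=5 picked index 3: u0 ∈ [-7/564, 29/564)
j=6 picked index 4: u0 ∈ [-3/94, 13/94)
j=7 picked index 4: u0 ∈ [-65/564, 31/564)
j=8 picked index 5: u0 ∈ [-4/141, 2/141)
j=9 picked index 6: u0 ∈ [-13/188, 3/188)
j=10 picked index 8: u0 ∈ [-1/282, 17/282)
j=11 picked index 10: u0 ∈ [-13/564, 1/12)
intersection: [0, 2/141)

0 2/141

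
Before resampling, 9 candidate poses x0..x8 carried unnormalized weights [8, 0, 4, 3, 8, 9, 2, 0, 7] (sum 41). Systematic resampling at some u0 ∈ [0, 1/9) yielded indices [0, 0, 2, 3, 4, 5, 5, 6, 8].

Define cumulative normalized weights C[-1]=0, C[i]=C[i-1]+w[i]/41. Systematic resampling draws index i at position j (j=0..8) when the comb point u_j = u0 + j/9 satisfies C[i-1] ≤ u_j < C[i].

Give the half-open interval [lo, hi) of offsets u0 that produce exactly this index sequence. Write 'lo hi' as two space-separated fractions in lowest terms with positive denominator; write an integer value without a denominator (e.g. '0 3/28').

2/369 4/123

C = [8/41, 8/41, 12/41, 15/41, 23/41, 32/41, 34/41, 34/41, 1]
j=0 picked index 0: u0 ∈ [0, 8/41)
j=1 picked index 0: u0 ∈ [-1/9, 31/369)
j=2 picked index 2: u0 ∈ [-10/369, 26/369)
j=3 picked index 3: u0 ∈ [-5/123, 4/123)
j=4 picked index 4: u0 ∈ [-29/369, 43/369)
j=5 picked index 5: u0 ∈ [2/369, 83/369)
j=6 picked index 5: u0 ∈ [-13/123, 14/123)
j=7 picked index 6: u0 ∈ [1/369, 19/369)
j=8 picked index 8: u0 ∈ [-22/369, 1/9)
intersection: [2/369, 4/123)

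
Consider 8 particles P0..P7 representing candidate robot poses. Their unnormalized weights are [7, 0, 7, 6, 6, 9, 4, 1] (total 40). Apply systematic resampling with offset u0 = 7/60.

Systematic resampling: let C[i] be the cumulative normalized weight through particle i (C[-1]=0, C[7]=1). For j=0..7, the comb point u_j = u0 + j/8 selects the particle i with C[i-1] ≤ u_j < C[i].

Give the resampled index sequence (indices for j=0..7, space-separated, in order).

C = [7/40, 7/40, 7/20, 1/2, 13/20, 7/8, 39/40, 1]
j=0: u_0=7/60 ∈ [0, 7/40) → index 0
j=1: u_1=29/120 ∈ [7/40, 7/20) → index 2
j=2: u_2=11/30 ∈ [7/20, 1/2) → index 3
j=3: u_3=59/120 ∈ [7/20, 1/2) → index 3
j=4: u_4=37/60 ∈ [1/2, 13/20) → index 4
j=5: u_5=89/120 ∈ [13/20, 7/8) → index 5
j=6: u_6=13/15 ∈ [13/20, 7/8) → index 5
j=7: u_7=119/120 ∈ [39/40, 1) → index 7

0 2 3 3 4 5 5 7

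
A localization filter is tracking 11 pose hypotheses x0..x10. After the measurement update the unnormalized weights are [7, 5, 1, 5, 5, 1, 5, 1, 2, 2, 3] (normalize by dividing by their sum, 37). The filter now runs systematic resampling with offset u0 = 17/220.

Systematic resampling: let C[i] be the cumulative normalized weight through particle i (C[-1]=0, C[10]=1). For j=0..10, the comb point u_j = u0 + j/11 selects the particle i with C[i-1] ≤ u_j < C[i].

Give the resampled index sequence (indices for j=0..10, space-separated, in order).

C = [7/37, 12/37, 13/37, 18/37, 23/37, 24/37, 29/37, 30/37, 32/37, 34/37, 1]
j=0: u_0=17/220 ∈ [0, 7/37) → index 0
j=1: u_1=37/220 ∈ [0, 7/37) → index 0
j=2: u_2=57/220 ∈ [7/37, 12/37) → index 1
j=3: u_3=7/20 ∈ [12/37, 13/37) → index 2
j=4: u_4=97/220 ∈ [13/37, 18/37) → index 3
j=5: u_5=117/220 ∈ [18/37, 23/37) → index 4
j=6: u_6=137/220 ∈ [23/37, 24/37) → index 5
j=7: u_7=157/220 ∈ [24/37, 29/37) → index 6
j=8: u_8=177/220 ∈ [29/37, 30/37) → index 7
j=9: u_9=197/220 ∈ [32/37, 34/37) → index 9
j=10: u_10=217/220 ∈ [34/37, 1) → index 10

0 0 1 2 3 4 5 6 7 9 10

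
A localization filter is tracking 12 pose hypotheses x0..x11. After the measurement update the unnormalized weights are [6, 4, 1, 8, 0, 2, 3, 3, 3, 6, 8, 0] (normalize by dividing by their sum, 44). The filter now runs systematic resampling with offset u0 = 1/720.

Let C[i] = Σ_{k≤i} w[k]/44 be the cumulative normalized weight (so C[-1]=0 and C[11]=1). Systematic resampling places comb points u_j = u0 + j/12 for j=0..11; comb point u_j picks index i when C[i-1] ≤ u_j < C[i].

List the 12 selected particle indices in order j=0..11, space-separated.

0 0 1 3 3 3 6 7 8 9 10 10

C = [3/22, 5/22, 1/4, 19/44, 19/44, 21/44, 6/11, 27/44, 15/22, 9/11, 1, 1]
j=0: u_0=1/720 ∈ [0, 3/22) → index 0
j=1: u_1=61/720 ∈ [0, 3/22) → index 0
j=2: u_2=121/720 ∈ [3/22, 5/22) → index 1
j=3: u_3=181/720 ∈ [1/4, 19/44) → index 3
j=4: u_4=241/720 ∈ [1/4, 19/44) → index 3
j=5: u_5=301/720 ∈ [1/4, 19/44) → index 3
j=6: u_6=361/720 ∈ [21/44, 6/11) → index 6
j=7: u_7=421/720 ∈ [6/11, 27/44) → index 7
j=8: u_8=481/720 ∈ [27/44, 15/22) → index 8
j=9: u_9=541/720 ∈ [15/22, 9/11) → index 9
j=10: u_10=601/720 ∈ [9/11, 1) → index 10
j=11: u_11=661/720 ∈ [9/11, 1) → index 10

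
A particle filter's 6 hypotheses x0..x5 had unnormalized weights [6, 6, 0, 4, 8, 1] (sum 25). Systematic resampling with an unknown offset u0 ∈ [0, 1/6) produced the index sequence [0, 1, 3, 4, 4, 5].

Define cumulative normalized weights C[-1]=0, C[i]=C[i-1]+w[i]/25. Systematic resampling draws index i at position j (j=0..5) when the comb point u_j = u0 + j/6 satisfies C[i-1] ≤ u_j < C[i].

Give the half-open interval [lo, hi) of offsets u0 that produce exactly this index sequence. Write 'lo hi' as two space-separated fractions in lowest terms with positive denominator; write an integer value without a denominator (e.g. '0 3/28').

11/75 1/6

C = [6/25, 12/25, 12/25, 16/25, 24/25, 1]
j=0 picked index 0: u0 ∈ [0, 6/25)
j=1 picked index 1: u0 ∈ [11/150, 47/150)
j=2 picked index 3: u0 ∈ [11/75, 23/75)
j=3 picked index 4: u0 ∈ [7/50, 23/50)
j=4 picked index 4: u0 ∈ [-2/75, 22/75)
j=5 picked index 5: u0 ∈ [19/150, 1/6)
intersection: [11/75, 1/6)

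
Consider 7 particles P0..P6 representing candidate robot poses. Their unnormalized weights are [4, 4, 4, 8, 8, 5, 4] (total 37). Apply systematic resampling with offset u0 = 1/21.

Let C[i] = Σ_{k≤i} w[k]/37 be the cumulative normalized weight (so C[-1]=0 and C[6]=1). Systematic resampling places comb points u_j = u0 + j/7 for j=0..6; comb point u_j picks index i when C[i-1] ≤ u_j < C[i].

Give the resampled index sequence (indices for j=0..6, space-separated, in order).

0 1 3 3 4 5 6

C = [4/37, 8/37, 12/37, 20/37, 28/37, 33/37, 1]
j=0: u_0=1/21 ∈ [0, 4/37) → index 0
j=1: u_1=4/21 ∈ [4/37, 8/37) → index 1
j=2: u_2=1/3 ∈ [12/37, 20/37) → index 3
j=3: u_3=10/21 ∈ [12/37, 20/37) → index 3
j=4: u_4=13/21 ∈ [20/37, 28/37) → index 4
j=5: u_5=16/21 ∈ [28/37, 33/37) → index 5
j=6: u_6=19/21 ∈ [33/37, 1) → index 6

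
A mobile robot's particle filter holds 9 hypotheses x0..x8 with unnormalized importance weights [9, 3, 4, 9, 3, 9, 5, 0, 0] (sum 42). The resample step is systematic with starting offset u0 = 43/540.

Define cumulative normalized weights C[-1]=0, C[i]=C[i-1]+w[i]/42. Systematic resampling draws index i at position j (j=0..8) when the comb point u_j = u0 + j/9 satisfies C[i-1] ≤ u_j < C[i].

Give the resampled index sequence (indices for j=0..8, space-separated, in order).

0 0 2 3 3 4 5 5 6

C = [3/14, 2/7, 8/21, 25/42, 2/3, 37/42, 1, 1, 1]
j=0: u_0=43/540 ∈ [0, 3/14) → index 0
j=1: u_1=103/540 ∈ [0, 3/14) → index 0
j=2: u_2=163/540 ∈ [2/7, 8/21) → index 2
j=3: u_3=223/540 ∈ [8/21, 25/42) → index 3
j=4: u_4=283/540 ∈ [8/21, 25/42) → index 3
j=5: u_5=343/540 ∈ [25/42, 2/3) → index 4
j=6: u_6=403/540 ∈ [2/3, 37/42) → index 5
j=7: u_7=463/540 ∈ [2/3, 37/42) → index 5
j=8: u_8=523/540 ∈ [37/42, 1) → index 6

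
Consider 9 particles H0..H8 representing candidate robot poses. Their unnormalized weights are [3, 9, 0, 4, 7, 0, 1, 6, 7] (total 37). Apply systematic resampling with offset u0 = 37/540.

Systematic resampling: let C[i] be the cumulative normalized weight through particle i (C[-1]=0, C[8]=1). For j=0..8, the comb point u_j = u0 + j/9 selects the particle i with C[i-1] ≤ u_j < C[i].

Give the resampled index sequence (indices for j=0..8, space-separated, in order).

0 1 1 3 4 6 7 8 8

C = [3/37, 12/37, 12/37, 16/37, 23/37, 23/37, 24/37, 30/37, 1]
j=0: u_0=37/540 ∈ [0, 3/37) → index 0
j=1: u_1=97/540 ∈ [3/37, 12/37) → index 1
j=2: u_2=157/540 ∈ [3/37, 12/37) → index 1
j=3: u_3=217/540 ∈ [12/37, 16/37) → index 3
j=4: u_4=277/540 ∈ [16/37, 23/37) → index 4
j=5: u_5=337/540 ∈ [23/37, 24/37) → index 6
j=6: u_6=397/540 ∈ [24/37, 30/37) → index 7
j=7: u_7=457/540 ∈ [30/37, 1) → index 8
j=8: u_8=517/540 ∈ [30/37, 1) → index 8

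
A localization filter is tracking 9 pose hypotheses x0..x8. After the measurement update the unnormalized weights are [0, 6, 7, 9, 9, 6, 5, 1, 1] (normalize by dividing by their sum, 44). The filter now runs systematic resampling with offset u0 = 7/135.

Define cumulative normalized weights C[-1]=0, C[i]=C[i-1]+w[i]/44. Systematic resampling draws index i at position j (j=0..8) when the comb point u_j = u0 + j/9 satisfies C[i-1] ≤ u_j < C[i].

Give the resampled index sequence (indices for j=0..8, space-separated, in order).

C = [0, 3/22, 13/44, 1/2, 31/44, 37/44, 21/22, 43/44, 1]
j=0: u_0=7/135 ∈ [0, 3/22) → index 1
j=1: u_1=22/135 ∈ [3/22, 13/44) → index 2
j=2: u_2=37/135 ∈ [3/22, 13/44) → index 2
j=3: u_3=52/135 ∈ [13/44, 1/2) → index 3
j=4: u_4=67/135 ∈ [13/44, 1/2) → index 3
j=5: u_5=82/135 ∈ [1/2, 31/44) → index 4
j=6: u_6=97/135 ∈ [31/44, 37/44) → index 5
j=7: u_7=112/135 ∈ [31/44, 37/44) → index 5
j=8: u_8=127/135 ∈ [37/44, 21/22) → index 6

1 2 2 3 3 4 5 5 6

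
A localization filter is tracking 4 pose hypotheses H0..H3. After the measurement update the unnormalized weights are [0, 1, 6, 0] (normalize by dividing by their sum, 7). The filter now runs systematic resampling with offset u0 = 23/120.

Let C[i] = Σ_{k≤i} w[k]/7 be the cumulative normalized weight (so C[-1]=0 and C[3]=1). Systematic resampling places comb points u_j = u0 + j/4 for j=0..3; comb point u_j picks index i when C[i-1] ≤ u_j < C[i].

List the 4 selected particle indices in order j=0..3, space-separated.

C = [0, 1/7, 1, 1]
j=0: u_0=23/120 ∈ [1/7, 1) → index 2
j=1: u_1=53/120 ∈ [1/7, 1) → index 2
j=2: u_2=83/120 ∈ [1/7, 1) → index 2
j=3: u_3=113/120 ∈ [1/7, 1) → index 2

2 2 2 2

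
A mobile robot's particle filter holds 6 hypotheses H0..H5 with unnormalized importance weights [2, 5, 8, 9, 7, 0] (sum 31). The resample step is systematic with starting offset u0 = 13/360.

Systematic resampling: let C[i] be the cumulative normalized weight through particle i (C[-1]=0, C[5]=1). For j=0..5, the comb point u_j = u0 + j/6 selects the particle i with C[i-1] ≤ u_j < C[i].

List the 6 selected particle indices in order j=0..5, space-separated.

0 1 2 3 3 4

C = [2/31, 7/31, 15/31, 24/31, 1, 1]
j=0: u_0=13/360 ∈ [0, 2/31) → index 0
j=1: u_1=73/360 ∈ [2/31, 7/31) → index 1
j=2: u_2=133/360 ∈ [7/31, 15/31) → index 2
j=3: u_3=193/360 ∈ [15/31, 24/31) → index 3
j=4: u_4=253/360 ∈ [15/31, 24/31) → index 3
j=5: u_5=313/360 ∈ [24/31, 1) → index 4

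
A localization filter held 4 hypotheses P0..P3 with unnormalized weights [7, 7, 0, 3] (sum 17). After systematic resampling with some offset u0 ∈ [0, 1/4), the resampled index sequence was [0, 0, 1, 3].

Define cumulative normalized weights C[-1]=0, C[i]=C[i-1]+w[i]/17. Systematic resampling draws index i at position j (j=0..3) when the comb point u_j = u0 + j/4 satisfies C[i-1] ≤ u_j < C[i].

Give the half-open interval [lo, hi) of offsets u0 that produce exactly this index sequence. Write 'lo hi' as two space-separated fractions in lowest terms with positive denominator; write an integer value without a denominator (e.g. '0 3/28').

C = [7/17, 14/17, 14/17, 1]
j=0 picked index 0: u0 ∈ [0, 7/17)
j=1 picked index 0: u0 ∈ [-1/4, 11/68)
j=2 picked index 1: u0 ∈ [-3/34, 11/34)
j=3 picked index 3: u0 ∈ [5/68, 1/4)
intersection: [5/68, 11/68)

5/68 11/68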